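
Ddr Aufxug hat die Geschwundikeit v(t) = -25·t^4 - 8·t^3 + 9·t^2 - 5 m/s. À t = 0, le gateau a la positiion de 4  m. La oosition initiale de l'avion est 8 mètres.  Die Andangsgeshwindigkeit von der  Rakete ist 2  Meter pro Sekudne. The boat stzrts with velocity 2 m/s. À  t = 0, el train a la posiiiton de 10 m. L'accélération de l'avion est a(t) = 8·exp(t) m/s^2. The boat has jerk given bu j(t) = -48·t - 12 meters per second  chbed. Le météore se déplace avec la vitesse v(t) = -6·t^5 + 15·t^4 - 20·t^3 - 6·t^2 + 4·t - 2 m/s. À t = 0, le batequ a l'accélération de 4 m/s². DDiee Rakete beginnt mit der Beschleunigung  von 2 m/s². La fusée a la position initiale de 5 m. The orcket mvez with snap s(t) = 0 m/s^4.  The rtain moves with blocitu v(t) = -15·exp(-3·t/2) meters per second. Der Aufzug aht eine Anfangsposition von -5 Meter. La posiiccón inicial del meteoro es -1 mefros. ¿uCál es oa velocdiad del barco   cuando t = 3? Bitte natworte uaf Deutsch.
Wir müssen die Stammfunktion unserer Gleichung für den Ruck j(t) = -48·t - 12 2-mal finden. Durch Integration von dem Ruck und Verwendung der Anfangsbedingung a(0) = 4, erhalten wir a(t) = -24·t^2 - 12·t + 4. Mit ∫a(t)dt und Anwendung von v(0) = 2, finden wir v(t) = -8·t^3 - 6·t^2 + 4·t + 2. Mit v(t) = -8·t^3 - 6·t^2 + 4·t + 2 und Einsetzen von t = 3, finden wir v = -256.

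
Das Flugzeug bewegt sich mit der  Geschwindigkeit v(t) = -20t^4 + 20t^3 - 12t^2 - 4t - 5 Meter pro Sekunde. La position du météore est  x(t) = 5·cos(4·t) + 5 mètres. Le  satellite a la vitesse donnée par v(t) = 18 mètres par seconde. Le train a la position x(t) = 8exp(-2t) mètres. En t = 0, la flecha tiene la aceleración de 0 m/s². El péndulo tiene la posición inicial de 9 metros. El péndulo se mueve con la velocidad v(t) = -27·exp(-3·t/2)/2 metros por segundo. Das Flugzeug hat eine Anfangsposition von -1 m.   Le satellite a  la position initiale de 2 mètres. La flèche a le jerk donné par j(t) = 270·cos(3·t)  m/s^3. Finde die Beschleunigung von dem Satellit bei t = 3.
Ausgehend von der Geschwindigkeit v(t) = 18, nehmen wir 1 Ableitung. Die Ableitung von der Geschwindigkeit ergibt die Beschleunigung: a(t) = 0. Aus der Gleichung für die Beschleunigung a(t) = 0, setzen wir t = 3 ein und erhalten a = 0.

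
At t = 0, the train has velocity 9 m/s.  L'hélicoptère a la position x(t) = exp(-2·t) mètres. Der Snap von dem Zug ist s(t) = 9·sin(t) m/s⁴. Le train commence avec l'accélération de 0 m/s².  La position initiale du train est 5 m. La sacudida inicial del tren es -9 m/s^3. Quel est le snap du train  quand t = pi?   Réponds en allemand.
Wir haben den Snap s(t) = 9·sin(t). Durch Einsetzen von t = pi: s(pi) = 0.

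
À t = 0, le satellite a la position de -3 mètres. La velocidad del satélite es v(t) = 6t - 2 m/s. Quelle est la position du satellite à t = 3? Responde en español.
Para resolver esto, necesitamos tomar 1 integral de nuestra ecuación de la velocidad v(t) = 6·t - 2. Tomando ∫v(t)dt y aplicando x(0) = -3, encontramos x(t) = 3·t^2 - 2·t - 3. Tenemos la posición x(t) = 3·t^2 - 2·t - 3. Sustituyendo t = 3: x(3) = 18.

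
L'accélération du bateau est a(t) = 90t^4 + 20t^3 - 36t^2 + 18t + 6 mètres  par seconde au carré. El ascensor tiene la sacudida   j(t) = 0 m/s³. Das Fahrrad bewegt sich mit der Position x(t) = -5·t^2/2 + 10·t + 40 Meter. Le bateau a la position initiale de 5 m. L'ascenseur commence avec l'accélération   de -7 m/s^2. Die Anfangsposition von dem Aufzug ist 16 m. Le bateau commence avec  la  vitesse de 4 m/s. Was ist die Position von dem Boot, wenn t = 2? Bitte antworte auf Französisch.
Pour résoudre ceci, nous devons prendre 2 intégrales de notre équation de l'accélération a(t) = 90·t^4 + 20·t^3 - 36·t^2 + 18·t + 6. En intégrant l'accélération et en utilisant la condition initiale v(0) = 4, nous obtenons v(t) = 18·t^5 + 5·t^4 - 12·t^3 + 9·t^2 + 6·t + 4. En intégrant la vitesse et en utilisant la condition initiale x(0) = 5, nous obtenons x(t) = 3·t^6 + t^5 - 3·t^4 + 3·t^3 + 3·t^2 + 4·t + 5. En utilisant x(t) = 3·t^6 + t^5 - 3·t^4 + 3·t^3 + 3·t^2 + 4·t + 5 et en substituant t = 2, nous trouvons x = 225.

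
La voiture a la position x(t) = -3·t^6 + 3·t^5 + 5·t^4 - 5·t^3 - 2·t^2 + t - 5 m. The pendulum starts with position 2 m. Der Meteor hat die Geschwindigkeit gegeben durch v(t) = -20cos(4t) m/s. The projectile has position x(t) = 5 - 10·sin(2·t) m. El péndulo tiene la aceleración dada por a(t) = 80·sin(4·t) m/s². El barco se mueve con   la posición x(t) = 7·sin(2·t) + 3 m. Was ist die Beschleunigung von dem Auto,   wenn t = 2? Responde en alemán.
Ausgehend von der Position x(t) = -3·t^6 + 3·t^5 + 5·t^4 - 5·t^3 - 2·t^2 + t - 5, nehmen wir 2 Ableitungen. Die Ableitung von der Position ergibt die Geschwindigkeit: v(t) = -18·t^5 + 15·t^4 + 20·t^3 - 15·t^2 - 4·t + 1. Die Ableitung von der Geschwindigkeit ergibt die Beschleunigung: a(t) = -90·t^4 + 60·t^3 + 60·t^2 - 30·t - 4. Aus der Gleichung für die Beschleunigung a(t) = -90·t^4 + 60·t^3 + 60·t^2 - 30·t - 4, setzen wir t = 2 ein und erhalten a = -784.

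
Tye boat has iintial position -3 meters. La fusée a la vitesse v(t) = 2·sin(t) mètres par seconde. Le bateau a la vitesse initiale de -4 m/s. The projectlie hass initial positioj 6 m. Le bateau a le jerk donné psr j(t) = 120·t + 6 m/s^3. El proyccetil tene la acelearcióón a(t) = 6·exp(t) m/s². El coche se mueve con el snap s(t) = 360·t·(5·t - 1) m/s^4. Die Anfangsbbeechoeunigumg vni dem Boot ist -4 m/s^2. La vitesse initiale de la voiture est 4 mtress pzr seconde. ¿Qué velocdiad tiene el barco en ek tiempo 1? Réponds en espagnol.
Debemos encontrar la antiderivada de nuestra ecuación de la sacudida j(t) = 120·t + 6 2 veces. Tomando ∫j(t)dt y aplicando a(0) = -4, encontramos a(t) = 60·t^2 + 6·t - 4. La antiderivada de la aceleración, con v(0) = -4, da la velocidad: v(t) = 20·t^3 + 3·t^2 - 4·t - 4. De la ecuación de la velocidad v(t) = 20·t^3 + 3·t^2 - 4·t - 4, sustituimos t = 1 para obtener v = 15.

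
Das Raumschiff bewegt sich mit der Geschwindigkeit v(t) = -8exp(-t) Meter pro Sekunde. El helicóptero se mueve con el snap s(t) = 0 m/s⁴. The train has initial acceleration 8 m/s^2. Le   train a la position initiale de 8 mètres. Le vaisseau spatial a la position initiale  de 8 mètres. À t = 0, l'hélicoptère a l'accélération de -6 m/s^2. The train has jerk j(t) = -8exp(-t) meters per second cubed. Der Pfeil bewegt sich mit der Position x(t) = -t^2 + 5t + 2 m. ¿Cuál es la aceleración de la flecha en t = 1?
Debemos derivar nuestra ecuación de la posición x(t) = -t^2 + 5·t + 2 2 veces. Derivando la posición, obtenemos la velocidad: v(t) = 5 - 2·t. Tomando d/dt de v(t), encontramos a(t) = -2. Tenemos la aceleración a(t) = -2. Sustituyendo t = 1: a(1) = -2.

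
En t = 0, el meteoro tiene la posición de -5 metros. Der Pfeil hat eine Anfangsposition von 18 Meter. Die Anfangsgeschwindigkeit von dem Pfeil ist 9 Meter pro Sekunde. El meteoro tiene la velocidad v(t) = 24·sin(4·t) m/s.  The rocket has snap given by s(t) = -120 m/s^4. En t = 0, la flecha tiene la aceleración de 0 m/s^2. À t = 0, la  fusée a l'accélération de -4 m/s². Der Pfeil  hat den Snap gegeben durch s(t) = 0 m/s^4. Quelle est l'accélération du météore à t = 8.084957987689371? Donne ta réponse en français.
Nous devons dériver notre équation de la vitesse v(t) = 24·sin(4·t) 1 fois. En prenant d/dt de v(t), nous trouvons a(t) = 96·cos(4·t). En utilisant a(t) = 96·cos(4·t) et en substituant t = 8.084957987689371, nous trouvons a = 57.8600054490071.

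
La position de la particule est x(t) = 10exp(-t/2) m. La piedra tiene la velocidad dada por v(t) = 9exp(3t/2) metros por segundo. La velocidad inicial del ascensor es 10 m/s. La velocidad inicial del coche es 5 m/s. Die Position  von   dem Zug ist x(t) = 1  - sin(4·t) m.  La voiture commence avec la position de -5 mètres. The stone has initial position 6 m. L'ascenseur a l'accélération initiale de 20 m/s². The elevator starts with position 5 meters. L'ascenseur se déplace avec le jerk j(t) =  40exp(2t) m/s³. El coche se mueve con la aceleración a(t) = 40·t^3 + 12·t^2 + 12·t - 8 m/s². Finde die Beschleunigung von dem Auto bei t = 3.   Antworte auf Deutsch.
Mit a(t) = 40·t^3 + 12·t^2 + 12·t - 8 und Einsetzen von t = 3, finden wir a = 1216.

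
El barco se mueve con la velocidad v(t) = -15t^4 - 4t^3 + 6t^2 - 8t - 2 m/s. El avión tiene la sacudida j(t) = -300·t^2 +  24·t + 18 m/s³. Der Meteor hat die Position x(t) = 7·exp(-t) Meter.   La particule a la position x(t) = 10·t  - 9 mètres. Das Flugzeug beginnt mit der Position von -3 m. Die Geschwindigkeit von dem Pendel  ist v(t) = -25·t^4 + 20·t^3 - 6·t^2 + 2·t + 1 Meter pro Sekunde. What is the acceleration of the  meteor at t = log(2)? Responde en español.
Partiendo de la posición x(t) = 7·exp(-t), tomamos 2 derivadas. Tomando d/dt de x(t), encontramos v(t) = -7·exp(-t). Tomando d/dt de v(t), encontramos a(t) = 7·exp(-t). De la ecuación de la aceleración a(t) = 7·exp(-t), sustituimos t = log(2) para obtener a = 7/2.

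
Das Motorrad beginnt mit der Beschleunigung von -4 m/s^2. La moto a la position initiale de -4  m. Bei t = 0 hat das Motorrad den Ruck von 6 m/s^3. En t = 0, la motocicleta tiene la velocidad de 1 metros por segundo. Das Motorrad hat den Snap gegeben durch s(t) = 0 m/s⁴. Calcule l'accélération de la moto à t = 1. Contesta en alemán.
Ausgehend von dem Snap s(t) = 0, nehmen wir 2 Integrale. Durch Integration von dem Snap und Verwendung der Anfangsbedingung j(0) = 6, erhalten wir j(t) = 6. Mit ∫j(t)dt und Anwendung von a(0) = -4, finden wir a(t) = 6·t - 4. Aus der Gleichung für die Beschleunigung a(t) = 6·t - 4, setzen wir t = 1 ein und erhalten a = 2.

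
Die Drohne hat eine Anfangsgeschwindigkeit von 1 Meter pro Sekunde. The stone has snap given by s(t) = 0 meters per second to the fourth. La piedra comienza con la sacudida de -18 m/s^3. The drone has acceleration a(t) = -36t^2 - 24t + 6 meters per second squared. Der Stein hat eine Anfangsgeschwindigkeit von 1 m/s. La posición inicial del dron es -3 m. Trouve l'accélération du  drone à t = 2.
Nous avons l'accélération a(t) = -36·t^2 - 24·t + 6. En substituant t = 2: a(2) = -186.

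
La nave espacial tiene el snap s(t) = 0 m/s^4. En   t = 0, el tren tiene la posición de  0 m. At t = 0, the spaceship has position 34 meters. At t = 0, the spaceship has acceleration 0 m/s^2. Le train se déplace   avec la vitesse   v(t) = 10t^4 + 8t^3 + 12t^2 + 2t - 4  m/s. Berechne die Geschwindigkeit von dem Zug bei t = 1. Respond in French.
Nous avons la vitesse v(t) = 10·t^4 + 8·t^3 + 12·t^2 + 2·t - 4. En substituant t = 1: v(1) = 28.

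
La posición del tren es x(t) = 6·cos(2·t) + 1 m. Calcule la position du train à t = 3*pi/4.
De l'équation de la position x(t) = 6·cos(2·t) + 1, nous substituons t = 3*pi/4 pour obtenir x = 1.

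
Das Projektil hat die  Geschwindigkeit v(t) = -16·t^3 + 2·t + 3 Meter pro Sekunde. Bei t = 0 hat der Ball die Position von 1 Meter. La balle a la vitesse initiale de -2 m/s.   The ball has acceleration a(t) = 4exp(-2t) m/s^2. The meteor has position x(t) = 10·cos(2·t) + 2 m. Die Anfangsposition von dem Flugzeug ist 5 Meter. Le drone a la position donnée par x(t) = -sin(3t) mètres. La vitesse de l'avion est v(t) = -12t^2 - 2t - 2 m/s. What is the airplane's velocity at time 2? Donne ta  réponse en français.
En utilisant v(t) = -12·t^2 - 2·t - 2 et en substituant t = 2, nous trouvons v = -54.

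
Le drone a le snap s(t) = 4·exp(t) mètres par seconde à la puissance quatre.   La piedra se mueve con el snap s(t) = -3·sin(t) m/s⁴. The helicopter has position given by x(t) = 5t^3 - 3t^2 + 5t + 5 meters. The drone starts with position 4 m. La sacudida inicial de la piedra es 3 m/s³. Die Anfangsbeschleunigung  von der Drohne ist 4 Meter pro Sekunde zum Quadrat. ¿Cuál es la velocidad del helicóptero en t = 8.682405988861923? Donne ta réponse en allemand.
Ausgehend von der Position x(t) = 5·t^3 - 3·t^2 + 5·t + 5, nehmen wir 1 Ableitung. Durch Ableiten von der Position erhalten wir die Geschwindigkeit: v(t) = 15·t^2 - 6·t + 5. Mit v(t) = 15·t^2 - 6·t + 5 und Einsetzen von t = 8.682405988861923, finden wir v = 1083.66817039821.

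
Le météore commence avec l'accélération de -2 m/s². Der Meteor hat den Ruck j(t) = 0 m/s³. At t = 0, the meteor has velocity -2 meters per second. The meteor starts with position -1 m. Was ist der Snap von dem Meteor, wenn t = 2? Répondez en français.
En partant du jerk j(t) = 0, nous prenons 1 dérivée. La dérivée du jerk donne le snap: s(t) = 0. De l'équation du snap s(t) = 0, nous substituons t = 2 pour obtenir s = 0.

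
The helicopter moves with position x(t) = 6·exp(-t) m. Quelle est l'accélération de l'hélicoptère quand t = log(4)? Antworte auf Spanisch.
Debemos derivar nuestra ecuación de la posición x(t) = 6·exp(-t) 2 veces. La derivada de la posición da la velocidad: v(t) = -6·exp(-t). La derivada de la velocidad da la aceleración: a(t) = 6·exp(-t). Usando a(t) = 6·exp(-t) y sustituyendo t = log(4), encontramos a = 3/2.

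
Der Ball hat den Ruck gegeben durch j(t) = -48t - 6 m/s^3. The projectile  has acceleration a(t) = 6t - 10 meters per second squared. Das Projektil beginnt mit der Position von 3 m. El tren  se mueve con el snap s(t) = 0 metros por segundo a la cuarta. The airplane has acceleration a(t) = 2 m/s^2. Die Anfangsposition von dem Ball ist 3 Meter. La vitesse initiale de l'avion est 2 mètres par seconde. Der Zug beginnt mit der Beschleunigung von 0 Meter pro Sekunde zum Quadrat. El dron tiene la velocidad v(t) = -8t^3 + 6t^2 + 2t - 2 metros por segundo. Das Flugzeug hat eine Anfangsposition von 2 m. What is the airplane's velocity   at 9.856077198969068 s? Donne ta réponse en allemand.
Um dies zu lösen, müssen wir 1 Stammfunktion unserer Gleichung für die Beschleunigung a(t) = 2 finden. Das Integral von der Beschleunigung ist die Geschwindigkeit. Mit v(0) = 2 erhalten wir v(t) = 2·t + 2. Wir haben die Geschwindigkeit v(t) = 2·t + 2. Durch Einsetzen von t = 9.856077198969068: v(9.856077198969068) = 21.7121543979381.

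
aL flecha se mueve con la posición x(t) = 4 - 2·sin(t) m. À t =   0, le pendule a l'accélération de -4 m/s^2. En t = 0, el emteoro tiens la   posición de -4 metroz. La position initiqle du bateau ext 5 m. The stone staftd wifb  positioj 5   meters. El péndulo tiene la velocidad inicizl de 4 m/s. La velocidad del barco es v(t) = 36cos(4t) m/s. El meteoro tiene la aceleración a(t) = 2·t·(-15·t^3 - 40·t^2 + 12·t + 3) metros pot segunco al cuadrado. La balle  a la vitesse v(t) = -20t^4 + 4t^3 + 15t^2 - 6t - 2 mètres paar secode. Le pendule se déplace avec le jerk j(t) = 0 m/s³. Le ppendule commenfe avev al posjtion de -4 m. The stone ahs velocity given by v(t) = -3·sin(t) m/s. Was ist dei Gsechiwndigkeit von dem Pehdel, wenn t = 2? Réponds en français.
En partant du jerk j(t) = 0, nous prenons 2 intégrales. En prenant ∫j(t)dt et en appliquant a(0) = -4, nous trouvons a(t) = -4. En prenant ∫a(t)dt et en appliquant v(0) = 4, nous trouvons v(t) = 4 - 4·t. En utilisant v(t) = 4 - 4·t et en substituant t = 2, nous trouvons v = -4.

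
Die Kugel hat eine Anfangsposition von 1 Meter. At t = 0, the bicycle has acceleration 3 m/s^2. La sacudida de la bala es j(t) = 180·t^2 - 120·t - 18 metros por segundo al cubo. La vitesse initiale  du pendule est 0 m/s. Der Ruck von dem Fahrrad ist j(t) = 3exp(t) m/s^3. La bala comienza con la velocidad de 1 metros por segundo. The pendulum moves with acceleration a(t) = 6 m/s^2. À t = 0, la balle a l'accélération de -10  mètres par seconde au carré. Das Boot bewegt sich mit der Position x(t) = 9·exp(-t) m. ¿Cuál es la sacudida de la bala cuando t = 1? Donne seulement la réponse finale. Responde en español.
La sacudida en t = 1 es j = 42.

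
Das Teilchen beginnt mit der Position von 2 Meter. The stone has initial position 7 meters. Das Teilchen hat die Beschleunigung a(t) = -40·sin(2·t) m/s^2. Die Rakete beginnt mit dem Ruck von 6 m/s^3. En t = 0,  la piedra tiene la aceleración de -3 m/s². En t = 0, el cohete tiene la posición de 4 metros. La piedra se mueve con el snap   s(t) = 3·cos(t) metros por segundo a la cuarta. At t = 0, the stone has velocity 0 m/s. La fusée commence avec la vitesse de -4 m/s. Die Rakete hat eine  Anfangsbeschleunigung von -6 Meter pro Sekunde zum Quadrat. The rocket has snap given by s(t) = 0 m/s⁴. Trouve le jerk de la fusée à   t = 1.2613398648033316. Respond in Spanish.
Partiendo del snap s(t) = 0, tomamos 1 antiderivada. La antiderivada del snap, con j(0) = 6, da la sacudida: j(t) = 6. De la ecuación de la sacudida j(t) = 6, sustituimos t = 1.2613398648033316 para obtener j = 6.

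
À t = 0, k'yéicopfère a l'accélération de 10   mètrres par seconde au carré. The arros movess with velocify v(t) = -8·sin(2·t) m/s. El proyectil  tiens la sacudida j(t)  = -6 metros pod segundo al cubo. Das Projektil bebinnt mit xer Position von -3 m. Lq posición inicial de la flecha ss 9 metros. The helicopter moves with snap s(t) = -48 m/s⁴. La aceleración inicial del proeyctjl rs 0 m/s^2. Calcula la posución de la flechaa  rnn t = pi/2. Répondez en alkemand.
Um dies zu lösen, müssen wir 1 Stammfunktion unserer Gleichung für die Geschwindigkeit v(t) = -8·sin(2·t) finden. Die Stammfunktion von der Geschwindigkeit ist die Position. Mit x(0) = 9 erhalten wir x(t) = 4·cos(2·t) + 5. Mit x(t) = 4·cos(2·t) + 5 und Einsetzen von t = pi/2, finden wir x = 1.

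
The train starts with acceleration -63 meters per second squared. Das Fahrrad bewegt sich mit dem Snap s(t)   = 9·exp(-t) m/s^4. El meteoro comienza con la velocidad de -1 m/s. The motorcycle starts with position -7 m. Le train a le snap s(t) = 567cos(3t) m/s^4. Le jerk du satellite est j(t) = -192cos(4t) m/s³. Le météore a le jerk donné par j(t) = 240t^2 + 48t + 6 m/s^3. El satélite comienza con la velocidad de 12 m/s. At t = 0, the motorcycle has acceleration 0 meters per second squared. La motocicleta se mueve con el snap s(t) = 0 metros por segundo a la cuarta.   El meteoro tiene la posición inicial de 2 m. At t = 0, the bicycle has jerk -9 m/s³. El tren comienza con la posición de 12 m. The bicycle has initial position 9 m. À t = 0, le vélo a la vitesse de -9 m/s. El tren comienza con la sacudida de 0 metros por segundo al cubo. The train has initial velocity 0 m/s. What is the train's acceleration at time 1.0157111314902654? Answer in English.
To find the answer, we compute 2 antiderivatives of s(t) = 567·cos(3·t). Integrating snap and using the initial condition j(0) = 0, we get j(t) = 189·sin(3·t). Finding the integral of j(t) and using a(0) = -63: a(t) = -63·cos(3·t). We have acceleration a(t) = -63·cos(3·t). Substituting t = 1.0157111314902654: a(1.0157111314902654) = 62.7191485427158.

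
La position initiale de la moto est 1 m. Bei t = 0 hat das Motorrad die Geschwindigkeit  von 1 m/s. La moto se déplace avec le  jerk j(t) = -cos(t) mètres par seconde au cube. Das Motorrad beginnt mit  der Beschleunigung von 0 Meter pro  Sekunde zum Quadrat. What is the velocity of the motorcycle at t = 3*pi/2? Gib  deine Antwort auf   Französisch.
Nous devons intégrer notre équation du jerk j(t) = -cos(t) 2 fois. La primitive du jerk est l'accélération. En utilisant a(0) = 0, nous obtenons a(t) = -sin(t). En prenant ∫a(t)dt et en appliquant v(0) = 1, nous trouvons v(t) = cos(t). En utilisant v(t) = cos(t) et en substituant t = 3*pi/2, nous trouvons v = 0.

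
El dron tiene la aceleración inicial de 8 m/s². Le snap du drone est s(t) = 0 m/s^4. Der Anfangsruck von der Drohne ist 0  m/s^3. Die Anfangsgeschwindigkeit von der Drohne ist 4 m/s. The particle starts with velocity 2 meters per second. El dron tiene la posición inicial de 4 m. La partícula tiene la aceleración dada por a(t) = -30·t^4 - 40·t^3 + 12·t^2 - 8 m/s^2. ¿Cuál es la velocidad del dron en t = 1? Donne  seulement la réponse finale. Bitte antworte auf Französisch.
La vitesse à t = 1 est v = 12.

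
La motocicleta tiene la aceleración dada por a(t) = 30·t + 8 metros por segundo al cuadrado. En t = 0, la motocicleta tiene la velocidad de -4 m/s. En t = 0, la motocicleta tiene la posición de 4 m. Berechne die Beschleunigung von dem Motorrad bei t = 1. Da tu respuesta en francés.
De l'équation de l'accélération a(t) = 30·t + 8, nous substituons t = 1 pour obtenir a = 38.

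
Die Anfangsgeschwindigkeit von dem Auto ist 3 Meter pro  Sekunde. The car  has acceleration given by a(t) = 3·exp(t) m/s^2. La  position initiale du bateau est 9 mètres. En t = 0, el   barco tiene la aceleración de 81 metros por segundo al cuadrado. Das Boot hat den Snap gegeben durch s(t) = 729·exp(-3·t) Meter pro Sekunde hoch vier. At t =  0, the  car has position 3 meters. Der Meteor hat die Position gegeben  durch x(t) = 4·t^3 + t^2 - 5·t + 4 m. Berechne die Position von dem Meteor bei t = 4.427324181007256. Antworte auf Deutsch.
Aus der Gleichung für die Position x(t) = 4·t^3 + t^2 - 5·t + 4, setzen wir t = 4.427324181007256 ein und erhalten x = 348.588034886238.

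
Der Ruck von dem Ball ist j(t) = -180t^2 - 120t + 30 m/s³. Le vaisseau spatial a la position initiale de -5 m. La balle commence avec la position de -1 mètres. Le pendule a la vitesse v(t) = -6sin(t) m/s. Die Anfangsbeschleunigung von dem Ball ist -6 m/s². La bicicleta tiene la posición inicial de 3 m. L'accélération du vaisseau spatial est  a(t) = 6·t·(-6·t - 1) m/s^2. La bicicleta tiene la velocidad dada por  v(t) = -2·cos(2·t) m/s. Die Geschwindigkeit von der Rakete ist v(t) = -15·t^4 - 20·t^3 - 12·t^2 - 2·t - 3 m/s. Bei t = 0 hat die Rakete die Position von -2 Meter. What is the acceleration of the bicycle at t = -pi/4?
Starting from velocity v(t) = -2·cos(2·t), we take 1 derivative. Taking d/dt of v(t), we find a(t) = 4·sin(2·t). Using a(t) = 4·sin(2·t) and substituting t = -pi/4, we find a = -4.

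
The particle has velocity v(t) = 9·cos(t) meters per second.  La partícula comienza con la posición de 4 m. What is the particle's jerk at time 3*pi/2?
Starting from velocity v(t) = 9·cos(t), we take 2 derivatives. Differentiating velocity, we get acceleration: a(t) = -9·sin(t). The derivative of acceleration gives jerk: j(t) = -9·cos(t). From the given jerk equation j(t) = -9·cos(t), we substitute t = 3*pi/2 to get j = 0.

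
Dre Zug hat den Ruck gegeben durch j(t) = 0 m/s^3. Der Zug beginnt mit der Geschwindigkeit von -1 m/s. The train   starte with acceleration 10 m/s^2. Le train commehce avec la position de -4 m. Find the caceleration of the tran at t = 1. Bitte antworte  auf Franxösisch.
En partant du jerk j(t) = 0, nous prenons 1 primitive. En prenant ∫j(t)dt et en appliquant a(0) = 10, nous trouvons a(t) = 10. De l'équation de l'accélération a(t) = 10, nous substituons t = 1 pour obtenir a = 10.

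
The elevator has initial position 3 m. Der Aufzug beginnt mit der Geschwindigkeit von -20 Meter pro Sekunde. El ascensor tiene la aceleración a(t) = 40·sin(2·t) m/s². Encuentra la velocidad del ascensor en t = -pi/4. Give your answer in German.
Wir müssen die Stammfunktion unserer Gleichung für die Beschleunigung a(t) = 40·sin(2·t) 1-mal finden. Mit ∫a(t)dt und Anwendung von v(0) = -20, finden wir v(t) = -20·cos(2·t). Aus der Gleichung für die Geschwindigkeit v(t) = -20·cos(2·t), setzen wir t = -pi/4 ein und erhalten v = 0.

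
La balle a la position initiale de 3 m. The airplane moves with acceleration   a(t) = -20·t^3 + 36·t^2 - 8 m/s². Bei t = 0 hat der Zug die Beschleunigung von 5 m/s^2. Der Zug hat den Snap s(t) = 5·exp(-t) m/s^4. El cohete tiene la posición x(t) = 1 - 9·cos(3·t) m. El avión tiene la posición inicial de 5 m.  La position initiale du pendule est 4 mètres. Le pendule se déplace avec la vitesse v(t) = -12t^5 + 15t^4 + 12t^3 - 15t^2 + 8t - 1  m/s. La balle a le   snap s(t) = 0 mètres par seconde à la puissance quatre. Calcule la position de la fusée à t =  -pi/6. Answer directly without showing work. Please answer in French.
À t = -pi/6, x = 1.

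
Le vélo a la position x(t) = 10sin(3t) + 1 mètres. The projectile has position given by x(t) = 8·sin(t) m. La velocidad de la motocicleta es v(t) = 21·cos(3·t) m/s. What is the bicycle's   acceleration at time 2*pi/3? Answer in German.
Ausgehend von der Position x(t) = 10·sin(3·t) + 1, nehmen wir 2 Ableitungen. Durch Ableiten von der Position erhalten wir die Geschwindigkeit: v(t) = 30·cos(3·t). Die Ableitung von der Geschwindigkeit ergibt die Beschleunigung: a(t) = -90·sin(3·t). Mit a(t) = -90·sin(3·t) und Einsetzen von t = 2*pi/3, finden wir a = 0.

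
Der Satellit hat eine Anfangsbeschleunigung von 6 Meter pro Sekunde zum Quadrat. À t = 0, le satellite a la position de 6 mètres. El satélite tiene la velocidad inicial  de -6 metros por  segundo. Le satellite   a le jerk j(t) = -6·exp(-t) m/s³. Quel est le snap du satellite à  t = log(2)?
En partant du jerk j(t) = -6·exp(-t), nous prenons 1 dérivée. La dérivée du jerk donne le snap: s(t) = 6·exp(-t). En utilisant s(t) = 6·exp(-t) et en substituant t = log(2), nous trouvons s = 3.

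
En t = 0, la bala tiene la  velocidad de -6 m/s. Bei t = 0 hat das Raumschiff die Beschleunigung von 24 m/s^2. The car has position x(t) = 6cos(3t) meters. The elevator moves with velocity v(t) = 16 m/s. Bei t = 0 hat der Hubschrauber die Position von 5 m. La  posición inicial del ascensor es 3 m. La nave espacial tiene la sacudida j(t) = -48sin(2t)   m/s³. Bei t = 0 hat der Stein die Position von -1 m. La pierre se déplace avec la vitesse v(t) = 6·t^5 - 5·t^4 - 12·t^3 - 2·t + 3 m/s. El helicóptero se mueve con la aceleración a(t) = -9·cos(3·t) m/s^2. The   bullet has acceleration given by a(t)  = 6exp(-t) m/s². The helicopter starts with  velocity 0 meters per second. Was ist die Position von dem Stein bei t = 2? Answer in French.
Nous devons trouver la primitive de notre équation de la vitesse v(t) = 6·t^5 - 5·t^4 - 12·t^3 - 2·t + 3 1 fois. La primitive de la vitesse, avec x(0) = -1, donne la position: x(t) = t^6 - t^5 - 3·t^4 - t^2 + 3·t - 1. Nous avons la position x(t) = t^6 - t^5 - 3·t^4 - t^2 + 3·t - 1. En substituant t = 2: x(2) = -15.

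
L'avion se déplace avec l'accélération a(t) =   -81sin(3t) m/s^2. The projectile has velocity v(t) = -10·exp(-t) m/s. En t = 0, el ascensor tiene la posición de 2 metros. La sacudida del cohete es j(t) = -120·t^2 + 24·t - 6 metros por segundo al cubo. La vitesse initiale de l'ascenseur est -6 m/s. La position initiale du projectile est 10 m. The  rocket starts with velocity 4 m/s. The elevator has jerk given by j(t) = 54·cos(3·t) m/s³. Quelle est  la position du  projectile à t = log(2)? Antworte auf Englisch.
We must find the integral of our velocity equation v(t) = -10·exp(-t) 1 time. Integrating velocity and using the initial condition x(0) = 10, we get x(t) = 10·exp(-t). Using x(t) = 10·exp(-t) and substituting t = log(2), we find x = 5.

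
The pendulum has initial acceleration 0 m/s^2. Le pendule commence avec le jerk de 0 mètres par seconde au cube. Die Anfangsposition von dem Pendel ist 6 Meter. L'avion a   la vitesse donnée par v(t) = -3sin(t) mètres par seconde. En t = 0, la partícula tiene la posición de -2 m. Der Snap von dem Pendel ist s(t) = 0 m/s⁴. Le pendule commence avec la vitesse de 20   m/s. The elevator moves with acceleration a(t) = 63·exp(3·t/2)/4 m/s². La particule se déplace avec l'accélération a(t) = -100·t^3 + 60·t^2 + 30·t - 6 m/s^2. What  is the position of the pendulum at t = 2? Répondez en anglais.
To solve this, we need to take 4 antiderivatives of our snap equation s(t) = 0. Finding the antiderivative of s(t) and using j(0) = 0: j(t) = 0. Finding the integral of j(t) and using a(0) = 0: a(t) = 0. The integral of acceleration, with v(0) = 20, gives velocity: v(t) = 20. The antiderivative of velocity is position. Using x(0) = 6, we get x(t) = 20·t + 6. From the given position equation x(t) = 20·t + 6, we substitute t = 2 to get x = 46.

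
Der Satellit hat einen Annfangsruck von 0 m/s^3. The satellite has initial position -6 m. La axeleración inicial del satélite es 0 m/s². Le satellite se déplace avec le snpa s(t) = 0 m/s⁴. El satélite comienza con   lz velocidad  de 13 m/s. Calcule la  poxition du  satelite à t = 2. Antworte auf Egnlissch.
To find the answer, we compute 4 integrals of s(t) = 0. The antiderivative of snap, with j(0) = 0, gives jerk: j(t) = 0. Taking ∫j(t)dt and applying a(0) = 0, we find a(t) = 0. Integrating acceleration and using the initial condition v(0) = 13, we get v(t) = 13. Integrating velocity and using the initial condition x(0) = -6, we get x(t) = 13·t - 6. Using x(t) = 13·t - 6 and substituting t = 2, we find x = 20.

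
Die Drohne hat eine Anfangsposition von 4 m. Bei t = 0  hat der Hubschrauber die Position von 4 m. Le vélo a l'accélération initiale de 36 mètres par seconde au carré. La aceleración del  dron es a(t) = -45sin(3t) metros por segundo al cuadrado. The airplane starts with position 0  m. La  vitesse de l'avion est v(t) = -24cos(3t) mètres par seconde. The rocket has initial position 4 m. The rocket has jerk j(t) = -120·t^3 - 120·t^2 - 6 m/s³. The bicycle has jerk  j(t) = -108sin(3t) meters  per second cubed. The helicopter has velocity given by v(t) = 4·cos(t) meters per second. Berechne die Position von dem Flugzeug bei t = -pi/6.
Wir müssen unsere Gleichung für die Geschwindigkeit v(t) = -24·cos(3·t) 1-mal integrieren. Durch Integration von der Geschwindigkeit und Verwendung der Anfangsbedingung x(0) = 0, erhalten wir x(t) = -8·sin(3·t). Mit x(t) = -8·sin(3·t) und Einsetzen von t = -pi/6, finden wir x = 8.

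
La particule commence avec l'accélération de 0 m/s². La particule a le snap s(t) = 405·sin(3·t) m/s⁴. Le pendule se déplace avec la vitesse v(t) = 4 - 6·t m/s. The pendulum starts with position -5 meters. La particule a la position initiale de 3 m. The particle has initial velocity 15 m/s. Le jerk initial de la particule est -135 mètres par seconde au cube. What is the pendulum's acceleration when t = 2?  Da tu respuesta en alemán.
Ausgehend von der Geschwindigkeit v(t) = 4 - 6·t, nehmen wir 1 Ableitung. Die Ableitung von der Geschwindigkeit ergibt die Beschleunigung: a(t) = -6. Mit a(t) = -6 und Einsetzen von t = 2, finden wir a = -6.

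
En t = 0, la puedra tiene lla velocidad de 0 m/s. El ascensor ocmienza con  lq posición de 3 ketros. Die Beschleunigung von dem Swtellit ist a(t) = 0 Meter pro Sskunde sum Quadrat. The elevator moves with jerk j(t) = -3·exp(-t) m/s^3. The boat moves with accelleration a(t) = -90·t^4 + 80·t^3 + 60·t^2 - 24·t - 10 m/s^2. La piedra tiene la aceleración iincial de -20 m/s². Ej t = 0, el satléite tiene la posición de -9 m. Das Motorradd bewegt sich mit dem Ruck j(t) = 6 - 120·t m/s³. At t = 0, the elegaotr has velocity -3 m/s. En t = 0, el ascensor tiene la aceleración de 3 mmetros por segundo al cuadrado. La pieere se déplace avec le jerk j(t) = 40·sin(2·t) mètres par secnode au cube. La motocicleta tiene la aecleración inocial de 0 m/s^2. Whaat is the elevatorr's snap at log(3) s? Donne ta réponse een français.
Pour résoudre ceci, nous devons prendre 1 dérivée de notre équation du jerk j(t) = -3·exp(-t). La dérivée du jerk donne le snap: s(t) = 3·exp(-t). Nous avons le snap s(t) = 3·exp(-t). En substituant t = log(3): s(log(3)) = 1.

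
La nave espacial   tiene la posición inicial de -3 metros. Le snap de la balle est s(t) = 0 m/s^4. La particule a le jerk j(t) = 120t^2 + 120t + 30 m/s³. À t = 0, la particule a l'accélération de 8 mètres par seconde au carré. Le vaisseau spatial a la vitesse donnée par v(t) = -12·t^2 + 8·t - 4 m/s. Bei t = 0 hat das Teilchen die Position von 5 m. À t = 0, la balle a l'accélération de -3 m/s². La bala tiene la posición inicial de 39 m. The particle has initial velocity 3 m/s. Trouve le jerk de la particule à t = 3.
En utilisant j(t) = 120·t^2 + 120·t + 30 et en substituant t = 3, nous trouvons j = 1470.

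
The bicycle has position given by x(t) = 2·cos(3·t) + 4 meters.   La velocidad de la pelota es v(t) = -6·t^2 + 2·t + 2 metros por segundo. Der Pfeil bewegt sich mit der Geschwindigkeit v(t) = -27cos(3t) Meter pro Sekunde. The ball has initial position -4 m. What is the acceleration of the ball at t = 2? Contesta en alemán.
Wir müssen unsere Gleichung für die Geschwindigkeit v(t) = -6·t^2 + 2·t + 2 1-mal ableiten. Durch Ableiten von der Geschwindigkeit erhalten wir die Beschleunigung: a(t) = 2 - 12·t. Wir haben die Beschleunigung a(t) = 2 - 12·t. Durch Einsetzen von t = 2: a(2) = -22.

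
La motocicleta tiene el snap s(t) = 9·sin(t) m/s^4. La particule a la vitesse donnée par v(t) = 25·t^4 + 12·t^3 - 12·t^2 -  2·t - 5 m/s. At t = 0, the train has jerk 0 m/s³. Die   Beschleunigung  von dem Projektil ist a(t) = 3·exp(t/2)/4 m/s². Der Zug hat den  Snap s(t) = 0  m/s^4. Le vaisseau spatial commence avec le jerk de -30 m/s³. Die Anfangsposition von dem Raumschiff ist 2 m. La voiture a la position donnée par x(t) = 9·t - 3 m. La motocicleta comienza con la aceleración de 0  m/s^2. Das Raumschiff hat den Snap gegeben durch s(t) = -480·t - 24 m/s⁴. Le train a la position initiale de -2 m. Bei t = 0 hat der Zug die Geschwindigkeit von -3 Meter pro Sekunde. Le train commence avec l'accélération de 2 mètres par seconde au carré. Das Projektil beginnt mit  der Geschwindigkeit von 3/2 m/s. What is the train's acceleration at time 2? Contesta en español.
Necesitamos integrar nuestra ecuación del snap s(t) = 0 2 veces. La antiderivada del snap es la sacudida. Usando j(0) = 0, obtenemos j(t) = 0. Integrando la sacudida y usando la condición inicial a(0) = 2, obtenemos a(t) = 2. Usando a(t) = 2 y sustituyendo t = 2, encontramos a = 2.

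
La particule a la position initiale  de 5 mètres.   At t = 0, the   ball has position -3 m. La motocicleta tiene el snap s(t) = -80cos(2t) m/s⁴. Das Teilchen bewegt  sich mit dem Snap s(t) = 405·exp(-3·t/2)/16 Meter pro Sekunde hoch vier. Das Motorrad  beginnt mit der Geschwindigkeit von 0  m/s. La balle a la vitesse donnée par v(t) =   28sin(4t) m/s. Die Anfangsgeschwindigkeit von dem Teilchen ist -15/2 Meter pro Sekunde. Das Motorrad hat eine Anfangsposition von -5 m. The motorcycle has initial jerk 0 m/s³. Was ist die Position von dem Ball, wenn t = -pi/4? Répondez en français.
Nous devons intégrer notre équation de la vitesse v(t) = 28·sin(4·t) 1 fois. L'intégrale de la vitesse, avec x(0) = -3, donne la position: x(t) = 4 - 7·cos(4·t). En utilisant x(t) = 4 - 7·cos(4·t) et en substituant t = -pi/4, nous trouvons x = 11.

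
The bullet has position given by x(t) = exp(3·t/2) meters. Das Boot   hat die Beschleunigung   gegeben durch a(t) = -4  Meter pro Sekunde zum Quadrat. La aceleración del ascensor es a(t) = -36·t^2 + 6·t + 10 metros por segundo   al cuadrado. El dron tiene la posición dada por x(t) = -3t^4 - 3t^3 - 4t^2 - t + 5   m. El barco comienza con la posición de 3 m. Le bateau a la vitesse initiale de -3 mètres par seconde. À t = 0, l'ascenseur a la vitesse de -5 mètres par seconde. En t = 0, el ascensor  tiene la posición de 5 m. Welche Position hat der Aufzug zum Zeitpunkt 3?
Wir müssen unsere Gleichung für die Beschleunigung a(t) = -36·t^2 + 6·t + 10 2-mal integrieren. Mit ∫a(t)dt und Anwendung von v(0) = -5, finden wir v(t) = -12·t^3 + 3·t^2 + 10·t - 5. Mit ∫v(t)dt und Anwendung von x(0) = 5, finden wir x(t) = -3·t^4 + t^3 + 5·t^2 - 5·t + 5. Mit x(t) = -3·t^4 + t^3 + 5·t^2 - 5·t + 5 und Einsetzen von t = 3, finden wir x = -181.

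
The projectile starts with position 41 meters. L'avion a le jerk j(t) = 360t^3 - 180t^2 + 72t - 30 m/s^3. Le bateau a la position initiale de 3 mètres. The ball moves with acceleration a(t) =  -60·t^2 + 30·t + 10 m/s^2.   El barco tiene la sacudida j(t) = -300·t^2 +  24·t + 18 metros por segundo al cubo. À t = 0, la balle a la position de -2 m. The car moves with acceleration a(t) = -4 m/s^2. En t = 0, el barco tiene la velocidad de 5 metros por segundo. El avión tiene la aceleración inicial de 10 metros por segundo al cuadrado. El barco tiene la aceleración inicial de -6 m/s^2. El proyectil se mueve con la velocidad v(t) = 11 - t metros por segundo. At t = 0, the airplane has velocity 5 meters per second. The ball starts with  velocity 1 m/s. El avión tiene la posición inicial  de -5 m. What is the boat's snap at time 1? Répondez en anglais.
To solve this, we need to take 1 derivative of our jerk equation j(t) = -300·t^2 + 24·t + 18. Taking d/dt of j(t), we find s(t) = 24 - 600·t. From the given snap equation s(t) = 24 - 600·t, we substitute t = 1 to get s = -576.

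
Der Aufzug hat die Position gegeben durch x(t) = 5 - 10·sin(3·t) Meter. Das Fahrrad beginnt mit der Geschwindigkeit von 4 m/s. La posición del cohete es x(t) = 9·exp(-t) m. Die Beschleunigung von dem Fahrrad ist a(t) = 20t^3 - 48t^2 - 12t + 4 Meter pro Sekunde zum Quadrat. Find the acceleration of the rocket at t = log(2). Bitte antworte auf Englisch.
Starting from position x(t) = 9·exp(-t), we take 2 derivatives. Differentiating position, we get velocity: v(t) = -9·exp(-t). Differentiating velocity, we get acceleration: a(t) = 9·exp(-t). From the given acceleration equation a(t) = 9·exp(-t), we substitute t = log(2) to get a = 9/2.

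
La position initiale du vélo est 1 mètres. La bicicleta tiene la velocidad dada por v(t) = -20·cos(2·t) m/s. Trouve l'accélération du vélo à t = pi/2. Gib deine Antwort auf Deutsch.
Ausgehend von der Geschwindigkeit v(t) = -20·cos(2·t), nehmen wir 1 Ableitung. Durch Ableiten von der Geschwindigkeit erhalten wir die Beschleunigung: a(t) = 40·sin(2·t). Aus der Gleichung für die Beschleunigung a(t) = 40·sin(2·t), setzen wir t = pi/2 ein und erhalten a = 0.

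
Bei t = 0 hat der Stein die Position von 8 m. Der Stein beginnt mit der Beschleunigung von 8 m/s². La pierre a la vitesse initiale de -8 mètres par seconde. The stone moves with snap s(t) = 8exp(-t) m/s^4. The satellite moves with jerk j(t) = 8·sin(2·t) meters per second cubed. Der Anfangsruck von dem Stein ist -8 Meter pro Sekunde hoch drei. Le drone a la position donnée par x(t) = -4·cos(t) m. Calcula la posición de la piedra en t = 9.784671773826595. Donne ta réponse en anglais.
To solve this, we need to take 4 antiderivatives of our snap equation s(t) = 8·exp(-t). Finding the integral of s(t) and using j(0) = -8: j(t) = -8·exp(-t). The antiderivative of jerk, with a(0) = 8, gives acceleration: a(t) = 8·exp(-t). The antiderivative of acceleration, with v(0) = -8, gives velocity: v(t) = -8·exp(-t). The integral of velocity is position. Using x(0) = 8, we get x(t) = 8·exp(-t). Using x(t) = 8·exp(-t) and substituting t = 9.784671773826595, we find x = 0.000450464974432148.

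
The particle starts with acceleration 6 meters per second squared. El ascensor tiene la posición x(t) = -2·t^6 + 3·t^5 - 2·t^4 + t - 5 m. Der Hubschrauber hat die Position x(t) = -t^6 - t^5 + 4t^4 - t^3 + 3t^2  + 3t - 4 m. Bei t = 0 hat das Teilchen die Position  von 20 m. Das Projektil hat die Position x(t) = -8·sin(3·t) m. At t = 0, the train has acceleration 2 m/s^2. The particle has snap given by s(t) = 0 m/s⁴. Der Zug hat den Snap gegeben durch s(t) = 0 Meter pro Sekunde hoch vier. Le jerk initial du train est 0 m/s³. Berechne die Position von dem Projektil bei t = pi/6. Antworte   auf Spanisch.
Tenemos la posición x(t) = -8·sin(3·t). Sustituyendo t = pi/6: x(pi/6) = -8.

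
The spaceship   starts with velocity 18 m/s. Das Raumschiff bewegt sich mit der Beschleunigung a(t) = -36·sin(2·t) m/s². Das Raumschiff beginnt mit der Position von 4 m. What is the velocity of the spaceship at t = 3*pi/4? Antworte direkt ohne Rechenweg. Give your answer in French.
v(3*pi/4) = 0.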